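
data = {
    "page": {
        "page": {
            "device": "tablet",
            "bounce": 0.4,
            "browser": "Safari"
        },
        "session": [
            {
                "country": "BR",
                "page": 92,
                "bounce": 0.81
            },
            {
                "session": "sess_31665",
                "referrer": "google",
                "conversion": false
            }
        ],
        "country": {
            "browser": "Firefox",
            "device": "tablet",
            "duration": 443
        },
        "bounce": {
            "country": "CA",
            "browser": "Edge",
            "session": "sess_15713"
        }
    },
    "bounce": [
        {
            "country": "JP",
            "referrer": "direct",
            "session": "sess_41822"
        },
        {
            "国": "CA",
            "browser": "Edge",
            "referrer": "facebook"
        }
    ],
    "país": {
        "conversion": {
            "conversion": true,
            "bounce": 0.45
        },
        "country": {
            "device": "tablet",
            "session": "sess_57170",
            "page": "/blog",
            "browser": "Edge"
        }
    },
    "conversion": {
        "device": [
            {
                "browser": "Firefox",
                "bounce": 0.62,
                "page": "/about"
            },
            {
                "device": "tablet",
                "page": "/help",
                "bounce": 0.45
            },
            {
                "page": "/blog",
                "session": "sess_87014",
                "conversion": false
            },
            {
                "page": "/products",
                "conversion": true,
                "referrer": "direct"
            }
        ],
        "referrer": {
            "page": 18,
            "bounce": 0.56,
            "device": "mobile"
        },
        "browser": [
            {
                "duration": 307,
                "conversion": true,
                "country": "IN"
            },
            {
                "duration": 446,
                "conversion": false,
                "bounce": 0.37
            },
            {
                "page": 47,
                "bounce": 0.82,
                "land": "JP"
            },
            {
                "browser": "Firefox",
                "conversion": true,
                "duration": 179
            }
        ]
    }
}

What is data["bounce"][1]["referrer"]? "facebook"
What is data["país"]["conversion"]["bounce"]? 0.45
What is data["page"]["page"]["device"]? "tablet"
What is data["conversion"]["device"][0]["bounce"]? 0.62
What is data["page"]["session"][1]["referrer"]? "google"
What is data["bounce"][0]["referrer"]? "direct"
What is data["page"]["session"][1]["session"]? "sess_31665"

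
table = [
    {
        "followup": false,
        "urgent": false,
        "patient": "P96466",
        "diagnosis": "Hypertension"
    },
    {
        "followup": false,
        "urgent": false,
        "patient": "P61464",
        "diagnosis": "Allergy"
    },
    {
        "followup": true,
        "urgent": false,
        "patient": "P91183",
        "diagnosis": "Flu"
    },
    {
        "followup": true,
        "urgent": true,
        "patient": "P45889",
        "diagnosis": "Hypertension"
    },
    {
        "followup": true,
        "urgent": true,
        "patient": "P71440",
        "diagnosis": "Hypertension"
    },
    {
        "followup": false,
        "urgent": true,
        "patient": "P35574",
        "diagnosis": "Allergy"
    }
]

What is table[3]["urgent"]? True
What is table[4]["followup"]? True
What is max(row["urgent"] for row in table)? True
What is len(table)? 6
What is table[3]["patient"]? "P45889"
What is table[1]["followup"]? False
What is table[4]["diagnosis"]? "Hypertension"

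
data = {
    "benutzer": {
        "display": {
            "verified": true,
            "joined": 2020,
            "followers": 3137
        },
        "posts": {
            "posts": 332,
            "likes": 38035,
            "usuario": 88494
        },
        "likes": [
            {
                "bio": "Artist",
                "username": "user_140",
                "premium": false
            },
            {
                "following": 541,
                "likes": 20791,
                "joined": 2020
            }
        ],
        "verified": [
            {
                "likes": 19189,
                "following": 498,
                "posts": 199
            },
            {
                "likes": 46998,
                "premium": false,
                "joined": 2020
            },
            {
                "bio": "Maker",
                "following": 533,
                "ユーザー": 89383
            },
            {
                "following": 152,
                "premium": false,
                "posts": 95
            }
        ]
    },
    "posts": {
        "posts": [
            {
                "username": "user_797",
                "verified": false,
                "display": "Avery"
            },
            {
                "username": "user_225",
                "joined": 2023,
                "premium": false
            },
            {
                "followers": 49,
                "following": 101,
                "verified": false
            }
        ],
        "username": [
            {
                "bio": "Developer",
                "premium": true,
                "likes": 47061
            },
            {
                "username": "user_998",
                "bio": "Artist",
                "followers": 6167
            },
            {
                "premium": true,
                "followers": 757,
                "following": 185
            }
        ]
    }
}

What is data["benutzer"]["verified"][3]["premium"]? False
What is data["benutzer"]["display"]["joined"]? 2020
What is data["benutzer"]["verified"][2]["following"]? 533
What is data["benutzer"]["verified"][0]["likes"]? 19189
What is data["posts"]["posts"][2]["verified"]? False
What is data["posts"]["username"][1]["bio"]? "Artist"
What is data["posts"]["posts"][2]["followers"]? 49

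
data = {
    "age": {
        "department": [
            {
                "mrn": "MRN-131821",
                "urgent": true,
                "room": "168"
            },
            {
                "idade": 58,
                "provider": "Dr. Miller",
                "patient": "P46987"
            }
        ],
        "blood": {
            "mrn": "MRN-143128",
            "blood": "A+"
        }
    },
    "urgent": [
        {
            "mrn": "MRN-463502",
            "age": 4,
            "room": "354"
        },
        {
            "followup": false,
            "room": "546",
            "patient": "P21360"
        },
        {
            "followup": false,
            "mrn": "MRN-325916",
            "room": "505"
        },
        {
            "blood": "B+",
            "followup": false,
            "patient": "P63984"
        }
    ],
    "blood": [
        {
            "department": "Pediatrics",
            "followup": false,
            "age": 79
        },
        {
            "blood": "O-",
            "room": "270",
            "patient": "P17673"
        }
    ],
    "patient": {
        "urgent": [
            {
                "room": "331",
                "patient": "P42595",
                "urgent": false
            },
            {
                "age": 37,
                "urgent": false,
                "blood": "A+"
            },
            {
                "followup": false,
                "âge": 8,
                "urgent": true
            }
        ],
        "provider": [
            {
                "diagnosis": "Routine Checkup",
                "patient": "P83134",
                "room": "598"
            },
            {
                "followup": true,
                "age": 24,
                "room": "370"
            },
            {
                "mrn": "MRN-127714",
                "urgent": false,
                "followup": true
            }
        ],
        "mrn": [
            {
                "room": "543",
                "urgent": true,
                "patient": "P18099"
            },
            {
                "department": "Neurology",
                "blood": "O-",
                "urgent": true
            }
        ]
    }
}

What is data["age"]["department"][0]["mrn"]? "MRN-131821"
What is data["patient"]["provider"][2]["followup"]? True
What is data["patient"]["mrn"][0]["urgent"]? True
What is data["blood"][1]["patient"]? "P17673"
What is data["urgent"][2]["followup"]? False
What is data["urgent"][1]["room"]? "546"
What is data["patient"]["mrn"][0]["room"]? "543"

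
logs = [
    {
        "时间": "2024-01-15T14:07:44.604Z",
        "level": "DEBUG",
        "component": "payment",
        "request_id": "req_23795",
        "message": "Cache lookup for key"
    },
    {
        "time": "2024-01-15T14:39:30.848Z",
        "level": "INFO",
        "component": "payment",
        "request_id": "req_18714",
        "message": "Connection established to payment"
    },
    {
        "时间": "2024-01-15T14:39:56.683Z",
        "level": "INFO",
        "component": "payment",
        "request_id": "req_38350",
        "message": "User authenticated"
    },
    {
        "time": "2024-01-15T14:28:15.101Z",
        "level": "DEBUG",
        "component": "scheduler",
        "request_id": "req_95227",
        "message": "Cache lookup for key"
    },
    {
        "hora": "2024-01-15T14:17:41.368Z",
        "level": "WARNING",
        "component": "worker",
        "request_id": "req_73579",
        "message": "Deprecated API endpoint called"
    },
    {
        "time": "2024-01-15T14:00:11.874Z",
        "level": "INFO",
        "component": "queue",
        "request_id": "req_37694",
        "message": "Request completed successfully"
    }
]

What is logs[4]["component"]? "worker"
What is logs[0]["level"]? "DEBUG"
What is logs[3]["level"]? "DEBUG"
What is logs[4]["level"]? "WARNING"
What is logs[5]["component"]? "queue"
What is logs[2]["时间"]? "2024-01-15T14:39:56.683Z"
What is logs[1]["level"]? "INFO"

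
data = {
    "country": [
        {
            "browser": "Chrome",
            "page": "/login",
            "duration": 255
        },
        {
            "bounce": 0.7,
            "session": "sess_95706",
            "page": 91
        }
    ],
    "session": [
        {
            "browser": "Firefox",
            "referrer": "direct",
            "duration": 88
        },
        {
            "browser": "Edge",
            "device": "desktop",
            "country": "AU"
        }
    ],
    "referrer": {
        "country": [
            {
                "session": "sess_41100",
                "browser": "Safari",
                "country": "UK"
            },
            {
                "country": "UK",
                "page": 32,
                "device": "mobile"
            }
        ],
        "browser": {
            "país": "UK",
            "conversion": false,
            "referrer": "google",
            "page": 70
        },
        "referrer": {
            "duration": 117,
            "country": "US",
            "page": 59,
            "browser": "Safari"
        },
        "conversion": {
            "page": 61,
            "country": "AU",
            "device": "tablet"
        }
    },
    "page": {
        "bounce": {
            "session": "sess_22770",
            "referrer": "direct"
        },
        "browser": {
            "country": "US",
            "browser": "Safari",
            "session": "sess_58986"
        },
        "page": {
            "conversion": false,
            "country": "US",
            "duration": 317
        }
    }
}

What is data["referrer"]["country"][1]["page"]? 32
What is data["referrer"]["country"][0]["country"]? "UK"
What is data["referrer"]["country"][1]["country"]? "UK"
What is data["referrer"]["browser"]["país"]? "UK"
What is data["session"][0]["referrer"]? "direct"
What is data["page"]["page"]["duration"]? 317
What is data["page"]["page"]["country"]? "US"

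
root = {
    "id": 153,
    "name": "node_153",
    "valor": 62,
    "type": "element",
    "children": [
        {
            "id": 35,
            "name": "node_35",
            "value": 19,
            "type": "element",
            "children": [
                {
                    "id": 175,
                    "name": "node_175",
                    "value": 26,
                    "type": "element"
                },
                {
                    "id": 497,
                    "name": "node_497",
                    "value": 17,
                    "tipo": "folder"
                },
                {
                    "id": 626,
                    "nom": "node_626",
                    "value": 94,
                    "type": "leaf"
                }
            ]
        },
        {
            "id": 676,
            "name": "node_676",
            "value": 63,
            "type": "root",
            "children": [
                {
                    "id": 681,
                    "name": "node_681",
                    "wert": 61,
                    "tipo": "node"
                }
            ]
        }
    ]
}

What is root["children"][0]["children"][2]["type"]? "leaf"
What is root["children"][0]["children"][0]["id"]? 175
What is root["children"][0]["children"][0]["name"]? "node_175"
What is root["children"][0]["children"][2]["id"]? 626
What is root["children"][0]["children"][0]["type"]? "element"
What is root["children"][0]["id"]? 35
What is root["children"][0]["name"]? "node_35"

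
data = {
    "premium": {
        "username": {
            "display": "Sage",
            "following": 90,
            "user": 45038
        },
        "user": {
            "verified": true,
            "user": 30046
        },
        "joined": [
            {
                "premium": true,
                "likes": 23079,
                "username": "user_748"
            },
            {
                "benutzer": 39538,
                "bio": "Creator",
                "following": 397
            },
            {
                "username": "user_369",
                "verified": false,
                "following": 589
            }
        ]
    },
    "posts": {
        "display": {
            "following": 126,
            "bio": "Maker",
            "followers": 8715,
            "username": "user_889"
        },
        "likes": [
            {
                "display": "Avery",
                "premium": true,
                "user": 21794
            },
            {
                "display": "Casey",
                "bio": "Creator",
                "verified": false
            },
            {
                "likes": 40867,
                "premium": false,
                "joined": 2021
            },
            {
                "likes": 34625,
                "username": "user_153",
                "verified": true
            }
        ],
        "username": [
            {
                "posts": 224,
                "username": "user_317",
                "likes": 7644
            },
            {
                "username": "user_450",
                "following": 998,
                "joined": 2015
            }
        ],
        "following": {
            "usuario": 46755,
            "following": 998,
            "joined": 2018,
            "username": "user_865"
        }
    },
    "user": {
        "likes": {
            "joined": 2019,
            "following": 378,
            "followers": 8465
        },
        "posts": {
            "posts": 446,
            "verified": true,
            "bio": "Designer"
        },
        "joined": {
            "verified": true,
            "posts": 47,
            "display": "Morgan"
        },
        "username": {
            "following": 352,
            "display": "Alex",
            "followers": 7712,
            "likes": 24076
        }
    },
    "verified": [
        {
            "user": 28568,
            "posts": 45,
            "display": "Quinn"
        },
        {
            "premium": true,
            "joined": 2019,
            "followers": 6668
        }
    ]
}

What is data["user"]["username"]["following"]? 352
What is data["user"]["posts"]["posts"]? 446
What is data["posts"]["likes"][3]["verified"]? True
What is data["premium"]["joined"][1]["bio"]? "Creator"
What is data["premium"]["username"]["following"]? 90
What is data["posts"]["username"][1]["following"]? 998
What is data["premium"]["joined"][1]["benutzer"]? 39538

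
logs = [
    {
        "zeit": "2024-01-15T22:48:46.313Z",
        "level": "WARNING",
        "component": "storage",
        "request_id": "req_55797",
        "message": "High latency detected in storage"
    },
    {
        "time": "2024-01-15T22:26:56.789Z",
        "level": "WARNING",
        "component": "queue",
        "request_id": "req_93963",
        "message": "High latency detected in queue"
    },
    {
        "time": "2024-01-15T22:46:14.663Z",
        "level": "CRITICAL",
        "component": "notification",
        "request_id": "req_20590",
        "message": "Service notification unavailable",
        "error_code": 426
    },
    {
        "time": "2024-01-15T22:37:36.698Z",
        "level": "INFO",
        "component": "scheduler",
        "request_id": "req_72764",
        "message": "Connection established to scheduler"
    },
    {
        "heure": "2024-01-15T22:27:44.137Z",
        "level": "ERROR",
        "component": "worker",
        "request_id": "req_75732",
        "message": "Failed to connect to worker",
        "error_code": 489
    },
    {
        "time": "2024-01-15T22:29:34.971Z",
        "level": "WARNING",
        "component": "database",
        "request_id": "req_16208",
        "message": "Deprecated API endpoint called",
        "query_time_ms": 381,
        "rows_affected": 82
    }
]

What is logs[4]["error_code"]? 489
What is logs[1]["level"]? "WARNING"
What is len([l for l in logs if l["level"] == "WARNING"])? 3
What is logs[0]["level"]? "WARNING"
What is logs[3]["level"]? "INFO"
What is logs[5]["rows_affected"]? 82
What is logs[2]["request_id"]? "req_20590"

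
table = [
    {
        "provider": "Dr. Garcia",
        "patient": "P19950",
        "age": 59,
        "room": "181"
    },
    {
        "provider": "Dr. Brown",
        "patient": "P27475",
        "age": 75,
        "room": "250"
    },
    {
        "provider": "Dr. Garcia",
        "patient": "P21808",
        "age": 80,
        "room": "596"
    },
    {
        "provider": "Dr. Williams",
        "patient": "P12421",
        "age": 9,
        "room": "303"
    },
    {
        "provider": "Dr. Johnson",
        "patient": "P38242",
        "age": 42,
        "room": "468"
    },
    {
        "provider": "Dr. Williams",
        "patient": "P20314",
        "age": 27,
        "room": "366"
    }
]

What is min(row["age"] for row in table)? 9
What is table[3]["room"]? "303"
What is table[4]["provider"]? "Dr. Johnson"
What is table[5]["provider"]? "Dr. Williams"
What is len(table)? 6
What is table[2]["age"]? 80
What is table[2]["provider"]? "Dr. Garcia"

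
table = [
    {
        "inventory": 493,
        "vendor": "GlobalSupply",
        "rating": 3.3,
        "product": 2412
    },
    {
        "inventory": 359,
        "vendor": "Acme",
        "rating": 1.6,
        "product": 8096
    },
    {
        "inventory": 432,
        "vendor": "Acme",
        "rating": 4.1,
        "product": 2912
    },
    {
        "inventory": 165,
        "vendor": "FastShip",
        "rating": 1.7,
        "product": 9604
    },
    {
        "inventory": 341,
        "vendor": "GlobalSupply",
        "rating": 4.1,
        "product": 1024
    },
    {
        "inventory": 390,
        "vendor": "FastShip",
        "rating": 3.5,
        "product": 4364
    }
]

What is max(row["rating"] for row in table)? 4.1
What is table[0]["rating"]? 3.3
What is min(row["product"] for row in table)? 1024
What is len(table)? 6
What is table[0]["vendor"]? "GlobalSupply"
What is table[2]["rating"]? 4.1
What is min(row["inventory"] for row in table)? 165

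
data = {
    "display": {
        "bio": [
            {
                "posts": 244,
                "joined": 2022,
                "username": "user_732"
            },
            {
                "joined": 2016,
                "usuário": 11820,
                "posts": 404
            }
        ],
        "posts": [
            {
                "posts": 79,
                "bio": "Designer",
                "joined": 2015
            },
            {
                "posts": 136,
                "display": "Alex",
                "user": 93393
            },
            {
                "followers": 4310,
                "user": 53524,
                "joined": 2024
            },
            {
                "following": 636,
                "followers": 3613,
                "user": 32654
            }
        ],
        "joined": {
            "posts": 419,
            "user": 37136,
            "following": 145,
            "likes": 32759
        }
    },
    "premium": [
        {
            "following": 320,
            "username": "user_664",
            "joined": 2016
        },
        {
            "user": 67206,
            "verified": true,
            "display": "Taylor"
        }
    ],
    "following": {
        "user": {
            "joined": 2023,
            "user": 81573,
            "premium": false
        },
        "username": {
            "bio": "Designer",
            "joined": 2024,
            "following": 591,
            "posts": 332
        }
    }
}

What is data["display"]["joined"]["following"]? 145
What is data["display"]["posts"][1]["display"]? "Alex"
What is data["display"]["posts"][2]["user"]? 53524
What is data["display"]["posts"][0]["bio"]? "Designer"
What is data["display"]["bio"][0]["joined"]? 2022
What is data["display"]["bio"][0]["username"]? "user_732"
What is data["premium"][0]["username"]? "user_664"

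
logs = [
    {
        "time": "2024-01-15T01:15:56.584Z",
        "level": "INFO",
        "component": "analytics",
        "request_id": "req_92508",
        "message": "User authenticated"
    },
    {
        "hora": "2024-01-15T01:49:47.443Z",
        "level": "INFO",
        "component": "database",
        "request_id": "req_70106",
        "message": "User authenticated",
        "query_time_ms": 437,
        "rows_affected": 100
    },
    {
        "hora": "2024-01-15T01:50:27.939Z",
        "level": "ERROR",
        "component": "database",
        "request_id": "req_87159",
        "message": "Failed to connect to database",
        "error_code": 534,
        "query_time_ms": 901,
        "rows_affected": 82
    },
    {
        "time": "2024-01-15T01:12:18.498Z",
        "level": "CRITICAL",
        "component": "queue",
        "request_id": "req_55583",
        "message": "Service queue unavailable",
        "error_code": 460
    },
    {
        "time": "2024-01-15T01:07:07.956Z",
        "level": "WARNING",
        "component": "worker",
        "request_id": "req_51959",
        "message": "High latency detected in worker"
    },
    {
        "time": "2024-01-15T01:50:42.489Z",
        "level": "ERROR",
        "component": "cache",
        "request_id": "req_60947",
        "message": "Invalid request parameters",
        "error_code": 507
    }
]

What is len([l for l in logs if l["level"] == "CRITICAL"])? 1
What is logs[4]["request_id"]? "req_51959"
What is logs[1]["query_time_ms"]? 437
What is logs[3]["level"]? "CRITICAL"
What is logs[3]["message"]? "Service queue unavailable"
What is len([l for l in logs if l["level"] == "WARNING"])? 1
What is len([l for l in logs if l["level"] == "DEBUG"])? 0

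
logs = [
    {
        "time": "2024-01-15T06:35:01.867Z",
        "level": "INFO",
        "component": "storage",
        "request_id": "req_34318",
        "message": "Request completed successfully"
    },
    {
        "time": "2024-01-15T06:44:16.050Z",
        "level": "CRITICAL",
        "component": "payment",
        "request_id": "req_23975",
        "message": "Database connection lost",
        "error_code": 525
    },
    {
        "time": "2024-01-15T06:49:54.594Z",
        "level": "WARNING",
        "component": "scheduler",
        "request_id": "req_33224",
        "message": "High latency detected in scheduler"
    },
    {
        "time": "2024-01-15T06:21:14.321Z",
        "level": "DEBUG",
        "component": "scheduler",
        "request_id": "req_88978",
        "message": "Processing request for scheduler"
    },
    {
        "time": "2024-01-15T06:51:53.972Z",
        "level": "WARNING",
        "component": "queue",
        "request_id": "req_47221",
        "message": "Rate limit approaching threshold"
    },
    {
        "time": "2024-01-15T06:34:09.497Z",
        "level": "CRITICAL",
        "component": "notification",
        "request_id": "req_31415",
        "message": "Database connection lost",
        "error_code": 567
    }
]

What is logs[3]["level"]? "DEBUG"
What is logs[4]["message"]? "Rate limit approaching threshold"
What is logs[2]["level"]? "WARNING"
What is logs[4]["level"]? "WARNING"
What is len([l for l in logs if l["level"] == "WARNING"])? 2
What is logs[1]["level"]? "CRITICAL"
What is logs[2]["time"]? "2024-01-15T06:49:54.594Z"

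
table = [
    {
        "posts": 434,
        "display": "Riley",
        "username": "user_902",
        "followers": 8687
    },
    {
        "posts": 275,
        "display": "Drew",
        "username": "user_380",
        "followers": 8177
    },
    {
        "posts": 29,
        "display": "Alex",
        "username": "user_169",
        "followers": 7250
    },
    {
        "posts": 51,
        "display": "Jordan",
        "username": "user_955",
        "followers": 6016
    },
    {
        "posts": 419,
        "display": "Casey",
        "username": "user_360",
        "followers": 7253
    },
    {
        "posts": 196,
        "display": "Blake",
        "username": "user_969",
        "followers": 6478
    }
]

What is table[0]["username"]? "user_902"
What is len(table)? 6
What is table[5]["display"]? "Blake"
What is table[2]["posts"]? 29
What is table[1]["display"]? "Drew"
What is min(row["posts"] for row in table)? 29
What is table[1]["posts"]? 275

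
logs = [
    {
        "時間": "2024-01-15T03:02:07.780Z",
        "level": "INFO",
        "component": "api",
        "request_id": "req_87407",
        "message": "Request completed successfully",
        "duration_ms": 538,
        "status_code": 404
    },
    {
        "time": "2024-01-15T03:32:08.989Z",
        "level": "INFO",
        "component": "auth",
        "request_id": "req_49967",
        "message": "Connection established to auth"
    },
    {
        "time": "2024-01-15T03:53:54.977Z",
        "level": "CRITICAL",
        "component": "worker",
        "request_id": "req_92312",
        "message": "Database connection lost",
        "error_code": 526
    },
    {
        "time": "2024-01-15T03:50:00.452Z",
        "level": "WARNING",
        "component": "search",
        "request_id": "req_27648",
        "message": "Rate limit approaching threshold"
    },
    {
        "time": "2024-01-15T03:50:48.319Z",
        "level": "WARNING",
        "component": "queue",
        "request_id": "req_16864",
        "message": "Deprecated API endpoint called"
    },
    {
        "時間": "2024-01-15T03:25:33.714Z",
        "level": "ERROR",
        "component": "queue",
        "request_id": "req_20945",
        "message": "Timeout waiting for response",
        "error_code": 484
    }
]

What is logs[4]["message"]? "Deprecated API endpoint called"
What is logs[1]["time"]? "2024-01-15T03:32:08.989Z"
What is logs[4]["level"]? "WARNING"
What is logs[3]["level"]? "WARNING"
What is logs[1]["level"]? "INFO"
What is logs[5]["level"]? "ERROR"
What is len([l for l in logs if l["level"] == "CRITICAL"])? 1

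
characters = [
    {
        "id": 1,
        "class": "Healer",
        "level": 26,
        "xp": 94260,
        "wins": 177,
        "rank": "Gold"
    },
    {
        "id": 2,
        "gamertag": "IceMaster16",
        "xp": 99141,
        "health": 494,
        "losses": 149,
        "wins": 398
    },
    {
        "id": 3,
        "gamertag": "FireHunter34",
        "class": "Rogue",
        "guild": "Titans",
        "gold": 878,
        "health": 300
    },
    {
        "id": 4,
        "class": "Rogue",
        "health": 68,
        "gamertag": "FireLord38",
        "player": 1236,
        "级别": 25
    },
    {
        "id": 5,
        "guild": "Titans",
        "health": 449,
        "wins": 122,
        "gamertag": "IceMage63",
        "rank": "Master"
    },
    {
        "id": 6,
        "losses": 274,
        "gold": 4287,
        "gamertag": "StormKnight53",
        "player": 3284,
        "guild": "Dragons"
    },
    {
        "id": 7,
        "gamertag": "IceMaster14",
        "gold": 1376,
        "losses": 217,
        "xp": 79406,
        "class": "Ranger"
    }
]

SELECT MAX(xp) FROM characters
99141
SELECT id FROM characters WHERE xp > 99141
[]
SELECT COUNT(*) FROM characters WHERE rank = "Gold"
1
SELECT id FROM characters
[1, 2, 3, 4, 5, 6, 7]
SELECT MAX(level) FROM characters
26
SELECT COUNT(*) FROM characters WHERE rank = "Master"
1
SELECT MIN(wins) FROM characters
122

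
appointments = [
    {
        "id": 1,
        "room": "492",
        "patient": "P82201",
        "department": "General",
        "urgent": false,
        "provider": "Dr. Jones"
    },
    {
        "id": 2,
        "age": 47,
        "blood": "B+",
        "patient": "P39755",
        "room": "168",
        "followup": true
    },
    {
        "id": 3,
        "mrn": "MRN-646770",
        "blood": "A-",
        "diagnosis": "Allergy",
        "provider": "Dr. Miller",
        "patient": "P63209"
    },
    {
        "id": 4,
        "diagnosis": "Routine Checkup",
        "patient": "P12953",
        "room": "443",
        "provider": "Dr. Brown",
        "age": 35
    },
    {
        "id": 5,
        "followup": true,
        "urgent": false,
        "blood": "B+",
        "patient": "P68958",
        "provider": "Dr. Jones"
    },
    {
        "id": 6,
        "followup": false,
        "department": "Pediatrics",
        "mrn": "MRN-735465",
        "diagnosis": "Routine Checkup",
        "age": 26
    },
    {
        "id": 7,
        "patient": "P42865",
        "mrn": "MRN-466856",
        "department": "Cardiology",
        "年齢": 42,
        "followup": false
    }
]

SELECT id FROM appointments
[1, 2, 3, 4, 5, 6, 7]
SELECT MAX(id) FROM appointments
7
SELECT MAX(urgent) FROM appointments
False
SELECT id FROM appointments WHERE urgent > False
[]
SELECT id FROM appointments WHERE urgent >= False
[1, 5]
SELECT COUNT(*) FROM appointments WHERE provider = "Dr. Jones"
2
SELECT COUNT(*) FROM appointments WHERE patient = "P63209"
1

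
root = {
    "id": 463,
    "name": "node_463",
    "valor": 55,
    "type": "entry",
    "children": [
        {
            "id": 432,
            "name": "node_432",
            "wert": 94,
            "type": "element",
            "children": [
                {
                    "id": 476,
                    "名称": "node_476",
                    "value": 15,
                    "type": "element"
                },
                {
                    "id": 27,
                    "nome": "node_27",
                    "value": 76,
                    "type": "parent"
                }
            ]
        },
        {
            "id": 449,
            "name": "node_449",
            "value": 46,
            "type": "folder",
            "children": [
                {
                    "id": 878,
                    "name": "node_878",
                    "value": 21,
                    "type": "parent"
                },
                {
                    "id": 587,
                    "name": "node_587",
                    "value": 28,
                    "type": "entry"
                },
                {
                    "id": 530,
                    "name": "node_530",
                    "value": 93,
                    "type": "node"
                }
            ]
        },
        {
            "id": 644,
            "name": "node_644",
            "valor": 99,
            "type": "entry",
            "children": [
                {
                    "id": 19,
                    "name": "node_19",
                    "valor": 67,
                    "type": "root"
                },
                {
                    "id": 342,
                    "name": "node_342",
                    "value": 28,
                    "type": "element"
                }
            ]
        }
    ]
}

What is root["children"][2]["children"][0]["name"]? "node_19"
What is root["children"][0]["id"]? 432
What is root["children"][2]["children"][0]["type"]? "root"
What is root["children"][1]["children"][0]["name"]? "node_878"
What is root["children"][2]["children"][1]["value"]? 28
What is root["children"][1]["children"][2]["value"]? 93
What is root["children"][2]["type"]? "entry"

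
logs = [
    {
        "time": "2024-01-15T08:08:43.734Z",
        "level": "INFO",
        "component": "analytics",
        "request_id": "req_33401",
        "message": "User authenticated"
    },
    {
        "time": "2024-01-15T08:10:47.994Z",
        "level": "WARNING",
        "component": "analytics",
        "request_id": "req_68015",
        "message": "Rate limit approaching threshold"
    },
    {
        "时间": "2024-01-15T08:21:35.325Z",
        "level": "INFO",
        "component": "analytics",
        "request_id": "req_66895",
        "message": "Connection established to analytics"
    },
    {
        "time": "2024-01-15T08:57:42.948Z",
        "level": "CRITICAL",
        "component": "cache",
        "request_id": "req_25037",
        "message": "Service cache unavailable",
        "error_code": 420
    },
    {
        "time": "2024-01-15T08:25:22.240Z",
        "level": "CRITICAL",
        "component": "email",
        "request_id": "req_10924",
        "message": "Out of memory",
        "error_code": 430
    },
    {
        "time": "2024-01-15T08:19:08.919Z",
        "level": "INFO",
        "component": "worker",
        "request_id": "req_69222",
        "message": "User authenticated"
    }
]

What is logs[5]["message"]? "User authenticated"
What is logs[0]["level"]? "INFO"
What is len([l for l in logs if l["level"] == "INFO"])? 3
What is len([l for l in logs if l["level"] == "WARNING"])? 1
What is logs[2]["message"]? "Connection established to analytics"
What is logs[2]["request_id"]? "req_66895"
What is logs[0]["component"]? "analytics"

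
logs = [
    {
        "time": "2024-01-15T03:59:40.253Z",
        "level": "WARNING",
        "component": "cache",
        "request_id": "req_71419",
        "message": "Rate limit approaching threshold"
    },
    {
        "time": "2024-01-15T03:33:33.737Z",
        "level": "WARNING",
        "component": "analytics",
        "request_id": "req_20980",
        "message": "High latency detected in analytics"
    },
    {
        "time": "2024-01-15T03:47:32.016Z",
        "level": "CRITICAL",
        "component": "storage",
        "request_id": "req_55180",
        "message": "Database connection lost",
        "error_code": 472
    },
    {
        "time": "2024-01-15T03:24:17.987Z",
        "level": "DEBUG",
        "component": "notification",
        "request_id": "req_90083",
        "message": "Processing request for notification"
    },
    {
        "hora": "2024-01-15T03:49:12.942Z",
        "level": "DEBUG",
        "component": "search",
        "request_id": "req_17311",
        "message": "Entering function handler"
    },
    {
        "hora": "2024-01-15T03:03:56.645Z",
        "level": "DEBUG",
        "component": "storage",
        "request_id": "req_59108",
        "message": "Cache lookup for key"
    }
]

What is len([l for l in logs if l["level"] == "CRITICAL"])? 1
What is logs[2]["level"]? "CRITICAL"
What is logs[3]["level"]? "DEBUG"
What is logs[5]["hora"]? "2024-01-15T03:03:56.645Z"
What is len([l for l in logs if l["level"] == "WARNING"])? 2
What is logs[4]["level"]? "DEBUG"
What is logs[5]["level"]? "DEBUG"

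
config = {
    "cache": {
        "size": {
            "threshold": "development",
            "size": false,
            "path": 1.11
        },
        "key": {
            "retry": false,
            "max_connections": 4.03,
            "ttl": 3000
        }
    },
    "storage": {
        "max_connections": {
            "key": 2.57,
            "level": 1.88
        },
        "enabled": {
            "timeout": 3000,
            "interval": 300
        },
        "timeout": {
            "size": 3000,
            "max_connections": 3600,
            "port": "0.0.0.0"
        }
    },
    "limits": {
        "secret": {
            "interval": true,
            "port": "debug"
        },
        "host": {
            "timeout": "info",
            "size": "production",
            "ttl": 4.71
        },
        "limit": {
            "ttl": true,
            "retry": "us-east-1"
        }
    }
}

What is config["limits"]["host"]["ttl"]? 4.71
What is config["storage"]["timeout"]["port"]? "0.0.0.0"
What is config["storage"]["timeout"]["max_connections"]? 3600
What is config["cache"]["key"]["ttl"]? 3000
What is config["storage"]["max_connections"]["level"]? 1.88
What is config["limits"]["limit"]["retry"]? "us-east-1"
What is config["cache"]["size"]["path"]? 1.11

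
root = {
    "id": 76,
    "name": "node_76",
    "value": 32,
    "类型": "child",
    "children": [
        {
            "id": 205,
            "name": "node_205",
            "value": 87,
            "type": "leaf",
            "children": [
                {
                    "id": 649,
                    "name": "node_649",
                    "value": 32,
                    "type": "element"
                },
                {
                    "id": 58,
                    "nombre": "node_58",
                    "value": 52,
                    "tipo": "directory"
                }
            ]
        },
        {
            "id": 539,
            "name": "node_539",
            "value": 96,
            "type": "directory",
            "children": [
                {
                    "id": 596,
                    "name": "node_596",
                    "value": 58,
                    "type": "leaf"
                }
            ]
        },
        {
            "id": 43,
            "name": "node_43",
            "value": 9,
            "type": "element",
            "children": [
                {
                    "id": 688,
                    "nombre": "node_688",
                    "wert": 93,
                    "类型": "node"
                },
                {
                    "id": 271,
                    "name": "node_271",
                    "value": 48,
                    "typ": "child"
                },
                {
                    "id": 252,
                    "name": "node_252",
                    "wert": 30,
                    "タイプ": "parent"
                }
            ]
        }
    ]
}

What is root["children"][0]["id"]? 205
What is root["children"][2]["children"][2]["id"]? 252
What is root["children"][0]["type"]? "leaf"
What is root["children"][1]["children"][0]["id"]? 596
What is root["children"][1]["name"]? "node_539"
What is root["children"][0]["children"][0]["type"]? "element"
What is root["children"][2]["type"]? "element"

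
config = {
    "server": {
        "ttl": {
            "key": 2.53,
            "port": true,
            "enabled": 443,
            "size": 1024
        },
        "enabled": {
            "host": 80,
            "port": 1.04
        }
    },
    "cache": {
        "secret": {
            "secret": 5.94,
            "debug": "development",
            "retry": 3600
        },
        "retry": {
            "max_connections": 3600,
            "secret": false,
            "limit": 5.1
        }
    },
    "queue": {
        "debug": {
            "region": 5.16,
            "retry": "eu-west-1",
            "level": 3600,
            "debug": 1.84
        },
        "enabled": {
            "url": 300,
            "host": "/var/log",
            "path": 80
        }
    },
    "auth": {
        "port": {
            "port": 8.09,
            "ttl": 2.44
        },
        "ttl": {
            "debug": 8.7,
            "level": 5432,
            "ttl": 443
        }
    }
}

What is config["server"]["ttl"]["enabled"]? 443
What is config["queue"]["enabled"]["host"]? "/var/log"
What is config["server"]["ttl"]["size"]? 1024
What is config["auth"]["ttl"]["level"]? 5432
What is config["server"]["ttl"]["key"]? 2.53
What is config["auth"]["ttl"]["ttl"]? 443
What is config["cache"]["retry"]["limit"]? 5.1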